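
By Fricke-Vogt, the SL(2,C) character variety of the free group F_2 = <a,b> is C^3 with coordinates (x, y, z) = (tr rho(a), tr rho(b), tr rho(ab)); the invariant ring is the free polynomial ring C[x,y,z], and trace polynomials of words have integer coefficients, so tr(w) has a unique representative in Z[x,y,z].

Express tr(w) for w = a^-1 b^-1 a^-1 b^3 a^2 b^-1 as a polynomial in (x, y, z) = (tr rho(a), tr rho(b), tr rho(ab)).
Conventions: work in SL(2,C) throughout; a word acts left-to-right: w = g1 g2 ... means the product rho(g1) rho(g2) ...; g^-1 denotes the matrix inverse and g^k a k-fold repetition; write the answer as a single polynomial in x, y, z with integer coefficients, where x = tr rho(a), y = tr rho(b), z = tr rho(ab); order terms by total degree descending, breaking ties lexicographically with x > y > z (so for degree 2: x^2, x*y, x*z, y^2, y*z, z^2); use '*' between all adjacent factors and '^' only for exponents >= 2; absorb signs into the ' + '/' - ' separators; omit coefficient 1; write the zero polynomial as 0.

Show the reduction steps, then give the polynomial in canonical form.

and trace(b a^2) = trace(a) * trace(b a) - trace(b) = x*z - y
next, trace(a^2) = trace(a) * trace(a) - trace(1) = x^2 - 2
next, trace(a b^2 a) = trace(b) * trace(a^2 b) - trace(a^2) = x*y*z - x^2 - y^2 + 2
and trace(a b^2) = trace(b) * trace(a b) - trace(a) = y*z - x
trace(a b^2 a^2) = trace(a) * trace(a b^2 a) - trace(a b^2) = x^2*y*z - x^3 - x*y^2 - y*z + 3*x
trace(b a b a) = trace(a b) * trace(a b) - trace(1)   [split at repeated a] = z^2 - 2
trace(a^2 b a b) = trace(a) * trace(b a b a) - trace(b a b) = x*z^2 - y*z - x
and trace(a^2 b a) = trace(a) * trace(b a^2) - trace(b a) = x^2*z - x*y - z
trace(a b^2 a^2 b) = trace(b) * trace(a^2 b a b) - trace(a^2 b a) = x*y*z^2 - x^2*z - y^2*z + z
trace(b^2 a^2 b^-1 a) = trace(a b^2 a^2) * trace(b) - trace(a b^2 a^2 b) = x^2*y^2*z - x^3*y - x*y^3 - x*y*z^2 + x^2*z + 3*x*y - z
next, trace(b^2 a^2 b^-1 a^-1) = trace(b^2 a^2 b^-1) * trace(a) - trace(b^2 a^2 b^-1 a) = -x^2*y^2*z + x^3*y + x*y^3 + x*y*z^2 - 4*x*y + z
trace(a b^3 a) = trace(b) * trace(a^2 b^2) - trace(a^2 b) = x*y^2*z - x^2*y - y^3 - x*z + 3*y
next, trace(a b^3) = trace(b) * trace(b a b) - trace(b a) = y^2*z - x*y - z
and trace(a b^3 a^2) = trace(a) * trace(a b^3 a) - trace(a b^3) = x^2*y^2*z - x^3*y - x*y^3 - x^2*z - y^2*z + 4*x*y + z
trace(a b^3 a^2 b) = trace(b) * trace(b a^2 b a b) - trace(b a^2 b a) = x*y^2*z^2 - x^2*y*z - y^3*z - x*z^2 + 2*y*z + x
trace(b^-1 a b^3 a^2) = trace(a b^3 a^2) * trace(b) - trace(a b^3 a^2 b) = x^2*y^3*z - x^3*y^2 - x*y^4 - x*y^2*z^2 + 4*x*y^2 + x*z^2 - y*z - x
trace(b^-1 a b^3 a^2 b^-1) = trace(b^-1 a b^3 a^2) * trace(b) - trace(b^-1 a b^3 a^2 b) = x^2*y^4*z - x^3*y^3 - x*y^5 - x*y^3*z^2 - x^2*y^2*z + x^3*y + 5*x*y^3 + x*y*z^2 + x^2*z - 5*x*y - z
next, trace(b a^4 b) = trace(a) * trace(a b^2 a^2) - trace(a b^2 a) = x^3*y*z - x^4 - x^2*y^2 - 2*x*y*z + 4*x^2 + y^2 - 2
next, trace(b a^4) = trace(a) * trace(b a^3) - trace(b a^2) = x^3*z - x^2*y - 2*x*z + y
next, trace(a^2 b^3 a^2) = trace(b) * trace(b a^4 b) - trace(b a^4) = x^3*y^2*z - x^4*y - x^2*y^3 - x^3*z - 2*x*y^2*z + 5*x^2*y + y^3 + 2*x*z - 3*y
trace(a^2 b a^2 b) = trace(a) * trace(b a^2 b a) - trace(b a^2 b) = x^2*z^2 - 2*x*y*z + y^2 - 2
next, trace(a^2 b a^2 b^2) = trace(b) * trace(a^2 b a^2 b) - trace(a^2 b a^2) = x^2*y*z^2 - x^3*z - 2*x*y^2*z + x^2*y + y^3 + 2*x*z - 3*y
trace(a^2 b^3 a^2 b) = trace(b) * trace(a^2 b a^2 b^2) - trace(a^2 b a^2 b) = x^2*y^2*z^2 - x^3*y*z - 2*x*y^3*z + x^2*y^2 - x^2*z^2 + y^4 + 4*x*y*z - 4*y^2 + 2
next, trace(a b^3 a^2 b^-1 a) = trace(a^2 b^3 a^2) * trace(b) - trace(a^2 b^3 a^2 b) = x^3*y^3*z - x^4*y^2 - x^2*y^4 - x^2*y^2*z^2 + 4*x^2*y^2 + x^2*z^2 - 2*x*y*z + y^2 - 2
next, trace(a b a b^2) = trace(b) * trace(a b a b) - trace(a b a) = y*z^2 - x*z - y
trace(a b a b^3) = trace(b) * trace(a b a b^2) - trace(a b a b) = y^2*z^2 - x*y*z - y^2 - z^2 + 2
trace(a b a b^3 a^2) = trace(a) * trace(a b a b^3 a) - trace(a b a b^3) = x^2*y^2*z^2 - x^3*y*z - x*y^3*z - x^2*z^2 - y^2*z^2 + 3*x*y*z + x^2 + y^2 + z^2 - 2
and trace(b a b a b a) = trace(a b) * trace(a b a b) - trace(a^-1 b^-1)   [split at repeated a] = z^3 - 3*z
trace(a^2 b a b a b) = trace(a) * trace(b a b a b a) - trace(b a b a b) = x*z^3 - y*z^2 - 2*x*z + y
and trace(a^2 b a b a) = trace(a) * trace(b a b a^2) - trace(b a b a) = x^2*z^2 - x*y*z - x^2 - z^2 + 2
trace(b a^2 b a b a b) = trace(b) * trace(a^2 b a b a b) - trace(a^2 b a b a) = x*y*z^3 - x^2*z^2 - y^2*z^2 - x*y*z + x^2 + y^2 + z^2 - 2
trace(a b a b^3 a^2 b) = trace(b) * trace(b a^2 b a b a b) - trace(b a^2 b a b a) = x*y^2*z^3 - x^2*y*z^2 - y^3*z^2 - x*y^2*z - x*z^3 + x^2*y + y^3 + 2*y*z^2 + 2*x*z - 3*y
next, trace(a b^3 a^2 b^-1 a b) = trace(a b a b^3 a^2) * trace(b) - trace(a b a b^3 a^2 b) = x^2*y^3*z^2 - x^3*y^2*z - x*y^4*z - x*y^2*z^3 + 4*x*y^2*z + x*z^3 - y*z^2 - 2*x*z + y
and trace(b^-1 a b^3 a^2 b^-1 a) = trace(a b^3 a^2 b^-1 a) * trace(b) - trace(a b^3 a^2 b^-1 a b) = x^3*y^4*z - x^4*y^3 - x^2*y^5 - 2*x^2*y^3*z^2 + x^3*y^2*z + x*y^4*z + x*y^2*z^3 + 4*x^2*y^3 + x^2*y*z^2 - 6*x*y^2*z - x*z^3 + y^3 + y*z^2 + 2*x*z - 3*y
next, trace(b^3 a^2 b^-1 a^-1 b^-1 a) = trace(b^-1 a b^3 a^2 b^-1) * trace(a) - trace(b^-1 a b^3 a^2 b^-1 a) = x^2*y^3*z^2 - 2*x^3*y^2*z - x*y^4*z - x*y^2*z^3 + x^4*y + x^2*y^3 + x^3*z + 6*x*y^2*z + x*z^3 - 5*x^2*y - y^3 - y*z^2 - 3*x*z + 3*y
and trace(a^-1 b^-1 a^-1 b^3 a^2 b^-1) = trace(b^3 a^2 b^-1 a^-1 b^-1) * trace(a) - trace(b^3 a^2 b^-1 a^-1 b^-1 a) = -x^2*y^3*z^2 + x^3*y^2*z + x*y^4*z + x*y^2*z^3 + x^2*y*z^2 - x^3*z - 6*x*y^2*z - x*z^3 + x^2*y + y^3 + y*z^2 + 4*x*z - 3*y

-x^2*y^3*z^2 + x^3*y^2*z + x*y^4*z + x*y^2*z^3 + x^2*y*z^2 - x^3*z - 6*x*y^2*z - x*z^3 + x^2*y + y^3 + y*z^2 + 4*x*z - 3*y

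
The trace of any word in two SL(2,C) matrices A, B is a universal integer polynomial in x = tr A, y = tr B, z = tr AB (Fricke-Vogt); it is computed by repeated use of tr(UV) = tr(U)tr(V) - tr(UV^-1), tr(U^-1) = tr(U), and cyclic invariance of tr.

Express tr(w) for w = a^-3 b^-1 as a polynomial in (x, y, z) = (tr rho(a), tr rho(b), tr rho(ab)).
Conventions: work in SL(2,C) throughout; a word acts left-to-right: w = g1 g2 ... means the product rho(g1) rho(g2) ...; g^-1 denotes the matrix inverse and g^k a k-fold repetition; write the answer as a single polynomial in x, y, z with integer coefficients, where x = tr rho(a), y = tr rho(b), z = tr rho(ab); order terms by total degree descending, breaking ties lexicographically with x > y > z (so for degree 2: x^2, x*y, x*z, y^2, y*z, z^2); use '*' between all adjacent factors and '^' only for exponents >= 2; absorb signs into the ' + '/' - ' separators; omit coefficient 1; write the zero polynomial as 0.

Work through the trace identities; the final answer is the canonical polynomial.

x^2*z - x*y - z

trace(b^-1) = trace(b) = y
trace(b^-1 a) = trace(a)*trace(b) - trace(a b) = x*y - z
trace(b^-1 a^-1) = trace(b^-1)*trace(a) - trace(b^-1 a) = z
trace(a^-2 b^-1) = trace(b^-1 a^-1)*trace(a) - trace(b^-1) = x*z - y
trace(a^-3 b^-1) = trace(a^-2 b^-1)*trace(a) - trace(a^-2 b^-1 a) = x^2*z - x*y - z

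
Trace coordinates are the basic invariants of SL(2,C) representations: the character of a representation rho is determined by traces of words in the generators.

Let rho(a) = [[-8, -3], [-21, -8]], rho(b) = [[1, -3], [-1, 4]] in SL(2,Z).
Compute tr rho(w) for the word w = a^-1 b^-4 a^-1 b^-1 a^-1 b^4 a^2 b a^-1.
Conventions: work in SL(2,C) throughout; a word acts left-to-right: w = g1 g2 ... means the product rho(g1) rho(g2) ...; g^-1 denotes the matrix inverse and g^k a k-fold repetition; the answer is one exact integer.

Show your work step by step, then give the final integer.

rho(a^-1) = [[-8, 3], [21, -8]]
... * rho(b^-1) = [[4, 3], [1, 1]]  ->  [[-29, -21], [76, 55]]
... * rho(b^-1) = [[4, 3], [1, 1]]  ->  [[-137, -108], [359, 283]]
... * rho(b^-1) = [[4, 3], [1, 1]]  ->  [[-656, -519], [1719, 1360]]
... * rho(b^-1) = [[4, 3], [1, 1]]  ->  [[-3143, -2487], [8236, 6517]]
... * rho(a^-1) = [[-8, 3], [21, -8]]  ->  [[-27083, 10467], [70969, -27428]]
... * rho(b^-1) = [[4, 3], [1, 1]]  ->  [[-97865, -70782], [256448, 185479]]
... * rho(a^-1) = [[-8, 3], [21, -8]]  ->  [[-703502, 272661], [1843475, -714488]]
... * rho(b) = [[1, -3], [-1, 4]]  ->  [[-976163, 3201150], [2557963, -8388377]]
... * rho(b) = [[1, -3], [-1, 4]]  ->  [[-4177313, 15733089], [10946340, -41227397]]
... * rho(b) = [[1, -3], [-1, 4]]  ->  [[-19910402, 75464295], [52173737, -197748608]]
... * rho(b) = [[1, -3], [-1, 4]]  ->  [[-95374697, 361588386], [249922345, -947515643]]
... * rho(a) = [[-8, -3], [-21, -8]]  ->  [[-6830358530, -2606582997], [17898449743, 6830358109]]
... * rho(a) = [[-8, -3], [-21, -8]]  ->  [[109381111177, 41343739566], [-286625118233, -108338214101]]
... * rho(b) = [[1, -3], [-1, 4]]  ->  [[68037371611, -162768375267], [-178286904132, 426522498295]]
... * rho(a^-1) = [[-8, 3], [21, -8]]  ->  [[-3962434853495, 1506259116969], [10383267697251, -3947040698756]]
tr = -3962434853495 + -3947040698756 = -7909475552251

-7909475552251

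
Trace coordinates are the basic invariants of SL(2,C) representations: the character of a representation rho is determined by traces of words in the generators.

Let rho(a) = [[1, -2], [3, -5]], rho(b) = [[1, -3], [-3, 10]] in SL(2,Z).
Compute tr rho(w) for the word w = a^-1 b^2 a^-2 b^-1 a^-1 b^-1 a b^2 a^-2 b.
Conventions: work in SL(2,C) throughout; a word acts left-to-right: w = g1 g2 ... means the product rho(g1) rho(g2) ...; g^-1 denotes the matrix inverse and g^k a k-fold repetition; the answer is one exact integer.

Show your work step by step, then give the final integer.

rho(a^-1) = [[-5, 2], [-3, 1]]
... * rho(b) = [[1, -3], [-3, 10]]  ->  [[-11, 35], [-6, 19]]
... * rho(b) = [[1, -3], [-3, 10]]  ->  [[-116, 383], [-63, 208]]
... * rho(a^-1) = [[-5, 2], [-3, 1]]  ->  [[-569, 151], [-309, 82]]
... * rho(a^-1) = [[-5, 2], [-3, 1]]  ->  [[2392, -987], [1299, -536]]
... * rho(b^-1) = [[10, 3], [3, 1]]  ->  [[20959, 6189], [11382, 3361]]
... * rho(a^-1) = [[-5, 2], [-3, 1]]  ->  [[-123362, 48107], [-66993, 26125]]
... * rho(b^-1) = [[10, 3], [3, 1]]  ->  [[-1089299, -321979], [-591555, -174854]]
... * rho(a) = [[1, -2], [3, -5]]  ->  [[-2055236, 3788493], [-1116117, 2057380]]
... * rho(b) = [[1, -3], [-3, 10]]  ->  [[-13420715, 44050638], [-7288257, 23922151]]
... * rho(b) = [[1, -3], [-3, 10]]  ->  [[-145572629, 480768525], [-79054710, 261086281]]
... * rho(a^-1) = [[-5, 2], [-3, 1]]  ->  [[-714442430, 189623267], [-387985293, 102976861]]
... * rho(a^-1) = [[-5, 2], [-3, 1]]  ->  [[3003342349, -1239261593], [1630995882, -672993725]]
... * rho(b) = [[1, -3], [-3, 10]]  ->  [[6721127128, -21402642977], [3649977057, -11622924896]]
tr = 6721127128 + -11622924896 = -4901797768

-4901797768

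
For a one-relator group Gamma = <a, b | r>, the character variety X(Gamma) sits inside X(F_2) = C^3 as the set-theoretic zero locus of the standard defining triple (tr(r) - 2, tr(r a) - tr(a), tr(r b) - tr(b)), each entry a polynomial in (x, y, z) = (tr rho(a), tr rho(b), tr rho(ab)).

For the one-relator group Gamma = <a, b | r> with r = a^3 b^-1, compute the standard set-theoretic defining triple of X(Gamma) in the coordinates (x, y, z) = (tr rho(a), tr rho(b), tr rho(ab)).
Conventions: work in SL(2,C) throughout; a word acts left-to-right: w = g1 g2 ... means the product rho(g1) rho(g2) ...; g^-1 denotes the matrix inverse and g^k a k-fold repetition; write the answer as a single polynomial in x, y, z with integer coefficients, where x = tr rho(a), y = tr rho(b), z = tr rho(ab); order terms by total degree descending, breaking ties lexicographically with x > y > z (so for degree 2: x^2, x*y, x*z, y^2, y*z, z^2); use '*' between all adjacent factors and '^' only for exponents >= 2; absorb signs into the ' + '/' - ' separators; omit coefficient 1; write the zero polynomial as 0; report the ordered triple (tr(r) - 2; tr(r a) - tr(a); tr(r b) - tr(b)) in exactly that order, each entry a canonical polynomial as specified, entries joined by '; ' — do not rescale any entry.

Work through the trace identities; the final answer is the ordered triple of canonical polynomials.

x^3*y - x^2*z - 2*x*y + z - 2; x^4*y - x^3*z - 3*x^2*y + 2*x*z - x + y; x^3 - 3*x - y

trace(a^2) = trace(a)*trace(a) - trace(1) = x^2 - 2
use: trace(a^3) = trace(a)*trace(a^2) - trace(a) = x^3 - 3*x
use: trace(b a^2) = trace(a)*trace(b a) - trace(b) = x*z - y
trace(a^3 b) = trace(a)*trace(b a^2) - trace(b a) = x^2*z - x*y - z
trace(a^3 b^-1) = trace(a^3)*trace(b) - trace(a^3 b) = x^3*y - x^2*z - 2*x*y + z
use: trace(a^4) = trace(a)*trace(a^3) - trace(a^2) = x^4 - 4*x^2 + 2
apply: trace(a^4 b) = trace(a)*trace(a b a^2) - trace(a b a) = x^3*z - x^2*y - 2*x*z + y
apply: trace(a^3 b^-1 a) = trace(a^4)*trace(b) - trace(a^4 b) = x^4*y - x^3*z - 3*x^2*y + 2*x*z + y
assemble the triple (trace(r) - 2; trace(r a) - x; trace(r b) - y)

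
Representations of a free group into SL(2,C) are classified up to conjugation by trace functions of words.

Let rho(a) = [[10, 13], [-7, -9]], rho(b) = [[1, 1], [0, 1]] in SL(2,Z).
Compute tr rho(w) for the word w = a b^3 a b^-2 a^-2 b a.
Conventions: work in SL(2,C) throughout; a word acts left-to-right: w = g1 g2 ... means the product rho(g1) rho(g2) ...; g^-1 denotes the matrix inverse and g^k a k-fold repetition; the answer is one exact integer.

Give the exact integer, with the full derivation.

rho(a) = [[10, 13], [-7, -9]]
... * rho(b) = [[1, 1], [0, 1]]  ->  [[10, 23], [-7, -16]]
... * rho(b) = [[1, 1], [0, 1]]  ->  [[10, 33], [-7, -23]]
... * rho(b) = [[1, 1], [0, 1]]  ->  [[10, 43], [-7, -30]]
... * rho(a) = [[10, 13], [-7, -9]]  ->  [[-201, -257], [140, 179]]
... * rho(b^-1) = [[1, -1], [0, 1]]  ->  [[-201, -56], [140, 39]]
... * rho(b^-1) = [[1, -1], [0, 1]]  ->  [[-201, 145], [140, -101]]
... * rho(a^-1) = [[-9, -13], [7, 10]]  ->  [[2824, 4063], [-1967, -2830]]
... * rho(a^-1) = [[-9, -13], [7, 10]]  ->  [[3025, 3918], [-2107, -2729]]
... * rho(b) = [[1, 1], [0, 1]]  ->  [[3025, 6943], [-2107, -4836]]
... * rho(a) = [[10, 13], [-7, -9]]  ->  [[-18351, -23162], [12782, 16133]]
tr = -18351 + 16133 = -2218

-2218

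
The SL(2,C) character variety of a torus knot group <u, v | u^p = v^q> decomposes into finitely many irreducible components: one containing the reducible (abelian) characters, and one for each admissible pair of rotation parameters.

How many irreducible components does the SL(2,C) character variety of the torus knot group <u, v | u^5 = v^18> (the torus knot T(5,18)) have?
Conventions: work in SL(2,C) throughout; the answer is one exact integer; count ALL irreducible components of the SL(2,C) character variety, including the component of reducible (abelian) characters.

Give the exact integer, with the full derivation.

Gamma = < u, v | u^5 = v^18 > (torus knot T(5,18)); the central element u^5 = v^18 acts as +I or -I in any irreducible SL(2,C) representation.
So on each irreducible component the traces are pinned: tr(u) = 2*cos(pi*alpha/5) with 1 <= alpha <= 4, tr(v) = 2*cos(pi*beta/18) with 1 <= beta <= 17.
u^5 = (-1)^alpha I and v^18 = (-1)^beta I must agree, so alpha and beta have equal parity.
count pairs: odd alpha (2 choices) x odd beta (9), plus even alpha (2) x even beta (8): 2*9 + 2*8 = 34.
components with irreducible characters: 34; plus the single component of reducible (abelian) characters: total 35.

35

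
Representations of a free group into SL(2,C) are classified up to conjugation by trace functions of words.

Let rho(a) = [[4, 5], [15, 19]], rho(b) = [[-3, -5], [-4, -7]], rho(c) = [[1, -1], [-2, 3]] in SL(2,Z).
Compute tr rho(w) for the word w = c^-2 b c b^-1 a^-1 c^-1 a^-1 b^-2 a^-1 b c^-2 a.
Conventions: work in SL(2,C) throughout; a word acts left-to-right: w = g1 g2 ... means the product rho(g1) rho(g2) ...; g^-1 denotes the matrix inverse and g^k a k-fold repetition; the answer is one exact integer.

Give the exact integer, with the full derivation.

rho(c^-1) = [[3, 1], [2, 1]]
... * rho(c^-1) = [[3, 1], [2, 1]]  ->  [[11, 4], [8, 3]]
... * rho(b) = [[-3, -5], [-4, -7]]  ->  [[-49, -83], [-36, -61]]
... * rho(c) = [[1, -1], [-2, 3]]  ->  [[117, -200], [86, -147]]
... * rho(b^-1) = [[-7, 5], [4, -3]]  ->  [[-1619, 1185], [-1190, 871]]
... * rho(a^-1) = [[19, -5], [-15, 4]]  ->  [[-48536, 12835], [-35675, 9434]]
... * rho(c^-1) = [[3, 1], [2, 1]]  ->  [[-119938, -35701], [-88157, -26241]]
... * rho(a^-1) = [[19, -5], [-15, 4]]  ->  [[-1743307, 456886], [-1281368, 335821]]
... * rho(b^-1) = [[-7, 5], [4, -3]]  ->  [[14030693, -10087193], [10312860, -7414303]]
... * rho(b^-1) = [[-7, 5], [4, -3]]  ->  [[-138563623, 100415044], [-101847232, 73807209]]
... * rho(a^-1) = [[19, -5], [-15, 4]]  ->  [[-4138934497, 1094478291], [-3042205543, 804464996]]
... * rho(b) = [[-3, -5], [-4, -7]]  ->  [[8038890327, 13033324448], [5908756645, 9579772743]]
... * rho(c^-1) = [[3, 1], [2, 1]]  ->  [[50183319877, 21072214775], [36885815421, 15488529388]]
... * rho(c^-1) = [[3, 1], [2, 1]]  ->  [[192694389181, 71255534652], [141634505039, 52374344809]]
... * rho(a) = [[4, 5], [15, 19]]  ->  [[1839610576504, 2317327104293], [1352153192291, 1703285076566]]
tr = 1839610576504 + 1703285076566 = 3542895653070

3542895653070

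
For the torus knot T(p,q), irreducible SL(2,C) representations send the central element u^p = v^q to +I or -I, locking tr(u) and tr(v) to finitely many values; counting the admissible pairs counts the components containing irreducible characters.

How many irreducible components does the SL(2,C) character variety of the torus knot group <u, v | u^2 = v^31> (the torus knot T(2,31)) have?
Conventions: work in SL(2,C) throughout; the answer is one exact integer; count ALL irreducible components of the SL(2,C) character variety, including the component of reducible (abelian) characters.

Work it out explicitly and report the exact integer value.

In the torus knot group T(2,31), u^2 = v^31 is central, so an irreducible representation sends it to +I or -I (Schur).
So on each irreducible component the traces are pinned: tr(u) = 2*cos(pi*alpha/2) with 1 <= alpha <= 1, tr(v) = 2*cos(pi*beta/31) with 1 <= beta <= 30.
The two central values (-1)^alpha I and (-1)^beta I must be the same matrix, so alpha and beta share a parity.
Enumerate parity-matched pairs: 1*15 odd-odd plus 0*15 even-even gives 15.
components with irreducible characters: 15; plus the single component of reducible (abelian) characters: total 16.

16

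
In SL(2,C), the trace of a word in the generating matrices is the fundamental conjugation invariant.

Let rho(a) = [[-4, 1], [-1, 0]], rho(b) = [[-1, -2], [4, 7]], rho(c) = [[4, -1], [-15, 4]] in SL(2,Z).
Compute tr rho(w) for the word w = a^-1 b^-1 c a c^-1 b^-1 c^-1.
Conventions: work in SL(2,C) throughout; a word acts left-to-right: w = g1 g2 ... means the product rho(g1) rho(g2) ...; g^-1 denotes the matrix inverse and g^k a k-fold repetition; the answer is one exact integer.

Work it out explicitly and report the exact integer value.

-140

rho(a^-1) = [[0, -1], [1, -4]]
... * rho(b^-1) = [[7, 2], [-4, -1]]  ->  [[4, 1], [23, 6]]
... * rho(c) = [[4, -1], [-15, 4]]  ->  [[1, 0], [2, 1]]
... * rho(a) = [[-4, 1], [-1, 0]]  ->  [[-4, 1], [-9, 2]]
... * rho(c^-1) = [[4, 1], [15, 4]]  ->  [[-1, 0], [-6, -1]]
... * rho(b^-1) = [[7, 2], [-4, -1]]  ->  [[-7, -2], [-38, -11]]
... * rho(c^-1) = [[4, 1], [15, 4]]  ->  [[-58, -15], [-317, -82]]
tr = -58 + -82 = -140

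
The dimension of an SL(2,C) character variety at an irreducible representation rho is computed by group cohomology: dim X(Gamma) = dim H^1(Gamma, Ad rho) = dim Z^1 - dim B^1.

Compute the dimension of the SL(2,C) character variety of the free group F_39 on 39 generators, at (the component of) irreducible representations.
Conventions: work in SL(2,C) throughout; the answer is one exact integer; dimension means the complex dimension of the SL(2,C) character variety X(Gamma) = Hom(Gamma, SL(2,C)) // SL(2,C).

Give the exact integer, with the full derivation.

Here Gamma is free of rank 39 — no relator constrains a cocycle.
Z^1(Gamma, Ad rho) = (sl_2)^39: a cocycle is a free choice of one sl_2 vector per generator, so dim Z^1 = 3*39 = 117.
Irreducibility makes the coboundary map sl_2 -> Z^1 injective (trivial centralizer), so dim B^1 = 3.
Therefore dim X = 117 - 3 = 114.

114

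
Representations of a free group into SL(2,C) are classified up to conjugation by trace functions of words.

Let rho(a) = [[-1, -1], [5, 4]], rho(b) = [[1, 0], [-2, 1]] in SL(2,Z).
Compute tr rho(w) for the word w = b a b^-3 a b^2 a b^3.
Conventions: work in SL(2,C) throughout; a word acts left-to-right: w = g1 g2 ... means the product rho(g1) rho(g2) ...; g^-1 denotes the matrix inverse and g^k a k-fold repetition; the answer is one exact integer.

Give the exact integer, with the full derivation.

rho(b) = [[1, 0], [-2, 1]]
... * rho(a) = [[-1, -1], [5, 4]]  ->  [[-1, -1], [7, 6]]
... * rho(b^-1) = [[1, 0], [2, 1]]  ->  [[-3, -1], [19, 6]]
... * rho(b^-1) = [[1, 0], [2, 1]]  ->  [[-5, -1], [31, 6]]
... * rho(b^-1) = [[1, 0], [2, 1]]  ->  [[-7, -1], [43, 6]]
... * rho(a) = [[-1, -1], [5, 4]]  ->  [[2, 3], [-13, -19]]
... * rho(b) = [[1, 0], [-2, 1]]  ->  [[-4, 3], [25, -19]]
... * rho(b) = [[1, 0], [-2, 1]]  ->  [[-10, 3], [63, -19]]
... * rho(a) = [[-1, -1], [5, 4]]  ->  [[25, 22], [-158, -139]]
... * rho(b) = [[1, 0], [-2, 1]]  ->  [[-19, 22], [120, -139]]
... * rho(b) = [[1, 0], [-2, 1]]  ->  [[-63, 22], [398, -139]]
... * rho(b) = [[1, 0], [-2, 1]]  ->  [[-107, 22], [676, -139]]
tr = -107 + -139 = -246

-246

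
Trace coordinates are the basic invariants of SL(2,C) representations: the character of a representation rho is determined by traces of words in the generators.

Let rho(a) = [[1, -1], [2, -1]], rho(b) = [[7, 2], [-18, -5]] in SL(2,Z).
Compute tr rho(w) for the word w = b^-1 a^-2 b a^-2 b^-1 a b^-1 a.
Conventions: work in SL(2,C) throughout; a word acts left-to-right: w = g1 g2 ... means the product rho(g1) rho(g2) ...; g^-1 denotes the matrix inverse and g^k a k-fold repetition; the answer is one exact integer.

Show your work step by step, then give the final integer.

rho(b^-1) = [[-5, -2], [18, 7]]
... * rho(a^-1) = [[-1, 1], [-2, 1]]  ->  [[9, -7], [-32, 25]]
... * rho(a^-1) = [[-1, 1], [-2, 1]]  ->  [[5, 2], [-18, -7]]
... * rho(b) = [[7, 2], [-18, -5]]  ->  [[-1, 0], [0, -1]]
... * rho(a^-1) = [[-1, 1], [-2, 1]]  ->  [[1, -1], [2, -1]]
... * rho(a^-1) = [[-1, 1], [-2, 1]]  ->  [[1, 0], [0, 1]]
... * rho(b^-1) = [[-5, -2], [18, 7]]  ->  [[-5, -2], [18, 7]]
... * rho(a) = [[1, -1], [2, -1]]  ->  [[-9, 7], [32, -25]]
... * rho(b^-1) = [[-5, -2], [18, 7]]  ->  [[171, 67], [-610, -239]]
... * rho(a) = [[1, -1], [2, -1]]  ->  [[305, -238], [-1088, 849]]
tr = 305 + 849 = 1154

1154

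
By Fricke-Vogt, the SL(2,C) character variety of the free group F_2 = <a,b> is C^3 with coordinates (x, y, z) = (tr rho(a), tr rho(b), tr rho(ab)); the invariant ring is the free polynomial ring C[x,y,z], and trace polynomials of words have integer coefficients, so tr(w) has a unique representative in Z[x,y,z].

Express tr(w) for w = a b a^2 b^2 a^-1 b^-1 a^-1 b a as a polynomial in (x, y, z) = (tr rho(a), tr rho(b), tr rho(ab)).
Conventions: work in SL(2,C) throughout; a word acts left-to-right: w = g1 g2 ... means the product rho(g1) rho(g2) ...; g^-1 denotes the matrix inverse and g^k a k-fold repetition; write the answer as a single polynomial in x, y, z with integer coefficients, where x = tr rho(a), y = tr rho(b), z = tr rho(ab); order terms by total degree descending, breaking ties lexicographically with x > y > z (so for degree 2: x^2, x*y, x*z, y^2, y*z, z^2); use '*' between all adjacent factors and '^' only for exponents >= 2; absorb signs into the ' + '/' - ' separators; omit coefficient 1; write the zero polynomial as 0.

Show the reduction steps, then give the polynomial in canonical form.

x^3*y^2*z^3 - x^4*y*z^2 - 3*x^2*y^3*z^2 - x^2*y*z^4 + 2*x^3*y^2*z + 3*x*y^4*z + 2*x*y^2*z^3 - x^2*y^3 + 5*x^2*y*z^2 - y^5 - y^3*z^2 - x^3*z - 10*x*y^2*z - x*z^3 + x^2*y + 5*y^3 + 2*y*z^2 + 3*x*z - 5*y

tr(a b a b) = tr(a b)*tr(a b) - tr(1)  (split on a) = z^2 - 2
next, tr(a b a) = tr(a)*tr(b a) - tr(b)  (reduce the a square) = x*z - y
tr(b^2 a b a) = tr(b)*tr(a b a b) - tr(a b a)  (reduce the b square) = y*z^2 - x*z - y
and tr(a b^2) = tr(b)*tr(a b) - tr(a)  (reduce the b square) = y*z - x
next, tr(b^2 a b) = tr(b)*tr(a b^2) - tr(a b)  (reduce the b square) = y^2*z - x*y - z
tr(a b a^2 b^2) = tr(a)*tr(b^2 a b a) - tr(b^2 a b)  (reduce the a square) = x*y*z^2 - x^2*z - y^2*z + z
tr(b^2) = tr(b)*tr(b) - tr(1)  (reduce the b square) = y^2 - 2
next, tr(b^3) = tr(b)*tr(b^2) - tr(b)  (reduce the b square) = y^3 - 3*y
tr(b a^2 b^2) = tr(a)*tr(b^3 a) - tr(b^3)  (reduce the a square) = x*y^2*z - x^2*y - y^3 - x*z + 3*y
and tr(b a^2 b a^2 b) = tr(a)*tr(b a^2 b^2 a) - tr(b a^2 b^2)  (reduce the a square) = x^2*y*z^2 - x^3*z - 2*x*y^2*z + x^2*y + y^3 + 2*x*z - 3*y
and tr(b a^2 b a) = tr(a)*tr(b a b a) - tr(b a b)  (reduce the a square) = x*z^2 - y*z - x
tr(a^2) = tr(a)*tr(a) - tr(1)  (reduce the a square) = x^2 - 2
and tr(b a^2 b) = tr(b)*tr(a^2 b) - tr(a^2)  (reduce the b square) = x*y*z - x^2 - y^2 + 2
tr(b a^2 b a^2) = tr(a)*tr(b a^2 b a) - tr(b a^2 b)  (reduce the a square) = x^2*z^2 - 2*x*y*z + y^2 - 2
next, tr(b a^2 b a^2 b^2) = tr(b)*tr(b a^2 b a^2 b) - tr(b a^2 b a^2)  (reduce the b square) = x^2*y^2*z^2 - x^3*y*z - 2*x*y^3*z + x^2*y^2 - x^2*z^2 + y^4 + 4*x*y*z - 4*y^2 + 2
next, tr(b a b a b a) = tr(a b a b)*tr(a b) - tr(b a)  (split on a) = z^3 - 3*z
tr(a b a^2 b a b) = tr(a)*tr(b a b a b a) - tr(b a b a b)  (reduce the a square) = x*z^3 - y*z^2 - 2*x*z + y
tr(a b a^2 b a b^2) = tr(b)*tr(a b a^2 b a b) - tr(a b a^2 b a)  (reduce the b square) = x*y*z^3 - x^2*z^2 - y^2*z^2 + 2
next, tr(b^3 a b a^2 b a) = tr(b)*tr(a b a^2 b a b^2) - tr(a b a^2 b a b)  (reduce the b square) = x*y^2*z^3 - x^2*y*z^2 - y^3*z^2 - x*z^3 + y*z^2 + 2*x*z + y
and tr(b^2 a b a b) = tr(b)*tr(a b a b^2) - tr(a b a b)  (reduce the b square) = y^2*z^2 - x*y*z - y^2 - z^2 + 2
tr(b^4 a b a) = tr(b)*tr(b^2 a b a b) - tr(b^2 a b a)  (reduce the b square) = y^3*z^2 - x*y^2*z - y^3 - 2*y*z^2 + x*z + 3*y
tr(b^3 a b) = tr(b)*tr(b^2 a b) - tr(b^2 a)  (reduce the b square) = y^3*z - x*y^2 - 2*y*z + x
tr(b^4 a b) = tr(b)*tr(b^3 a b) - tr(b^3 a)  (reduce the b square) = y^4*z - x*y^3 - 3*y^2*z + 2*x*y + z
next, tr(b^3 a b a^2 b) = tr(a)*tr(b^4 a b a) - tr(b^4 a b)  (reduce the a square) = x*y^3*z^2 - x^2*y^2*z - y^4*z - 2*x*y*z^2 + x^2*z + 3*y^2*z + x*y - z
next, tr(b a b a^2 b a^2 b^2) = tr(a)*tr(b^3 a b a^2 b a) - tr(b^3 a b a^2 b)  (reduce the a square) = x^2*y^2*z^3 - x^3*y*z^2 - 2*x*y^3*z^2 + x^2*y^2*z - x^2*z^3 + y^4*z + 3*x*y*z^2 + x^2*z - 3*y^2*z + z
tr(b a b a b a b a) = tr(a b a b)*tr(a b a b) - tr(1)  (split on a) = z^4 - 4*z^2 + 2
tr(b a b a b a b) = tr(b)*tr(a b a b a b) - tr(a b a b a)  (reduce the b square) = y*z^3 - x*z^2 - 2*y*z + x
tr(b a b a b a^2 b a) = tr(a)*tr(b a b a b a b a) - tr(b a b a b a b)  (reduce the a square) = x*z^4 - y*z^3 - 3*x*z^2 + 2*y*z + x
and tr(a b a b a^2) = tr(a)*tr(a b a b a) - tr(a b a b)  (reduce the a square) = x^2*z^2 - x*y*z - x^2 - z^2 + 2
tr(b a b a b a^2 b) = tr(b)*tr(a b a b a^2 b) - tr(a b a b a^2)  (reduce the b square) = x*y*z^3 - x^2*z^2 - y^2*z^2 - x*y*z + x^2 + y^2 + z^2 - 2
tr(a b a b a^2 b a^2 b) = tr(a)*tr(b a b a b a^2 b a) - tr(b a b a b a^2 b)  (reduce the a square) = x^2*z^4 - 2*x*y*z^3 - 2*x^2*z^2 + y^2*z^2 + 3*x*y*z - y^2 - z^2 + 2
tr(b a b a^2 b a^2) = tr(a)*tr(b a b a^2 b a) - tr(b a b a^2 b)  (reduce the a square) = x^2*z^3 - 2*x*y*z^2 - x^2*z + y^2*z + x*y - z
tr(a b a b a^2 b a^2) = tr(a)*tr(b a b a^2 b a^2) - tr(b a b a^2 b a)  (reduce the a square) = x^3*z^3 - 2*x^2*y*z^2 - x^3*z + x*y^2*z - x*z^3 + x^2*y + y*z^2 + x*z - y
next, tr(b a b a^2 b a^2 b^2 a) = tr(b)*tr(a b a b a^2 b a^2 b) - tr(a b a b a^2 b a^2)  (reduce the b square) = x^2*y*z^4 - x^3*z^3 - 2*x*y^2*z^3 + y^3*z^2 + x^3*z + 2*x*y^2*z + x*z^3 - x^2*y - y^3 - 2*y*z^2 - x*z + 3*y
next, tr(a b a^2 b a^2 b^2 a^-1 b) = tr(b a b a^2 b a^2 b^2)*tr(a) - tr(b a b a^2 b a^2 b^2 a)  (eliminate a^-1) = x^3*y^2*z^3 - x^4*y*z^2 - 2*x^2*y^3*z^2 - x^2*y*z^4 + x^3*y^2*z + x*y^4*z + 2*x*y^2*z^3 + 3*x^2*y*z^2 - y^3*z^2 - 5*x*y^2*z - x*z^3 + x^2*y + y^3 + 2*y*z^2 + 2*x*z - 3*y
and tr(b a^2 b a^2 b^2 a^-1 b^-1 a) = tr(a b a^2 b a^2 b^2 a^-1)*tr(b) - tr(a b a^2 b a^2 b^2 a^-1 b)  (eliminate b^-1) = -x^3*y^2*z^3 + x^4*y*z^2 + 3*x^2*y^3*z^2 + x^2*y*z^4 - 2*x^3*y^2*z - 3*x*y^4*z - 2*x*y^2*z^3 + x^2*y^3 - 4*x^2*y*z^2 + y^5 + y^3*z^2 + 9*x*y^2*z + x*z^3 - x^2*y - 5*y^3 - 2*y*z^2 - 2*x*z + 5*y
and tr(a b a^2 b^2 a^-1 b^-1 a^-1 b a) = tr(b a^2 b a^2 b^2 a^-1 b^-1)*tr(a) - tr(b a^2 b a^2 b^2 a^-1 b^-1 a)  (eliminate a^-1) = x^3*y^2*z^3 - x^4*y*z^2 - 3*x^2*y^3*z^2 - x^2*y*z^4 + 2*x^3*y^2*z + 3*x*y^4*z + 2*x*y^2*z^3 - x^2*y^3 + 5*x^2*y*z^2 - y^5 - y^3*z^2 - x^3*z - 10*x*y^2*z - x*z^3 + x^2*y + 5*y^3 + 2*y*z^2 + 3*x*z - 5*y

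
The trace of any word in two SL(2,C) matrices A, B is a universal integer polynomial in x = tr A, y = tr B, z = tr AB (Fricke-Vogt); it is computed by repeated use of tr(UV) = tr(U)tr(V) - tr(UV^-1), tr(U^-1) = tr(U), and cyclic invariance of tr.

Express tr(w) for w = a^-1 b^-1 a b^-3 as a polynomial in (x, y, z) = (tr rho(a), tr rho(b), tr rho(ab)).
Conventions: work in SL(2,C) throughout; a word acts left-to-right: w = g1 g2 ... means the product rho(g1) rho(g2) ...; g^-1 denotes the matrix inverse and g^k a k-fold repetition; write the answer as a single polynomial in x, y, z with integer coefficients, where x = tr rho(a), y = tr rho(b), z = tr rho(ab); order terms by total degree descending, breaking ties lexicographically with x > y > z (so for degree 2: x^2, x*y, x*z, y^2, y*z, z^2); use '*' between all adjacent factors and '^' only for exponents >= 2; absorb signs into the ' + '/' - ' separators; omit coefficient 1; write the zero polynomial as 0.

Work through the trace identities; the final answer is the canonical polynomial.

reduce: tr(b^-1) = tr(b) = y
tr(b^-2) = tr(b^-1) * tr(b) - tr(1) = y^2 - 2
reduce: tr(b^-3) = tr(b^-2) * tr(b) - tr(b^-1) = y^3 - 3*y
so tr(b^-1 a) = tr(a) * tr(b) - tr(a b) = x*y - z
tr(a b^-2) = tr(b^-1 a) * tr(b) - tr(b^-1 a b) = x*y^2 - y*z - x
so tr(a b a) = tr(a) * tr(b a) - tr(b) = x*z - y
tr(a b a b) = tr(b a) * tr(b a) - tr(1)   [split at repeated b] = z^2 - 2
tr(a b a b^-1) = tr(a b a) * tr(b) - tr(a b a b) = x*y*z - y^2 - z^2 + 2
reduce: tr(b^-2 a b a) = tr(a b a b^-1) * tr(b) - tr(a b a) = x*y^2*z - y^3 - y*z^2 - x*z + 3*y
tr(b a b^-3 a) = tr(b^-2 a b a) * tr(b) - tr(b^-2 a b a b) = x*y^3*z - y^4 - y^2*z^2 - 2*x*y*z + 4*y^2 + z^2 - 2
tr(a b^-3 a^-1 b) = tr(b a b^-3) * tr(a) - tr(b a b^-3 a) = -x*y^3*z + x^2*y^2 + y^4 + y^2*z^2 + x*y*z - x^2 - 4*y^2 - z^2 + 2
tr(a^-1 b^-1 a b^-3) = tr(a b^-3 a^-1) * tr(b) - tr(a b^-3 a^-1 b) = x*y^3*z - x^2*y^2 - y^2*z^2 - x*y*z + x^2 + y^2 + z^2 - 2

x*y^3*z - x^2*y^2 - y^2*z^2 - x*y*z + x^2 + y^2 + z^2 - 2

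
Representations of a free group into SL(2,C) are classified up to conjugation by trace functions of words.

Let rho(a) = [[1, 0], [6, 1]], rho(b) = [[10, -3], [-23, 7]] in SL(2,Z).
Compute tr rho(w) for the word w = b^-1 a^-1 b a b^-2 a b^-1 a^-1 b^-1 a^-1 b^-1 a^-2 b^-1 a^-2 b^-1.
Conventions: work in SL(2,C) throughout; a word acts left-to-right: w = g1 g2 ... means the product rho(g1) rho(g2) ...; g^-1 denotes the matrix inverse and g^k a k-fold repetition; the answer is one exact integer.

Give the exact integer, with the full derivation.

rho(b^-1) = [[7, 3], [23, 10]]
... * rho(a^-1) = [[1, 0], [-6, 1]]  ->  [[-11, 3], [-37, 10]]
... * rho(b) = [[10, -3], [-23, 7]]  ->  [[-179, 54], [-600, 181]]
... * rho(a) = [[1, 0], [6, 1]]  ->  [[145, 54], [486, 181]]
... * rho(b^-1) = [[7, 3], [23, 10]]  ->  [[2257, 975], [7565, 3268]]
... * rho(b^-1) = [[7, 3], [23, 10]]  ->  [[38224, 16521], [128119, 55375]]
... * rho(a) = [[1, 0], [6, 1]]  ->  [[137350, 16521], [460369, 55375]]
... * rho(b^-1) = [[7, 3], [23, 10]]  ->  [[1341433, 577260], [4496208, 1934857]]
... * rho(a^-1) = [[1, 0], [-6, 1]]  ->  [[-2122127, 577260], [-7112934, 1934857]]
... * rho(b^-1) = [[7, 3], [23, 10]]  ->  [[-1577909, -593781], [-5288827, -1990232]]
... * rho(a^-1) = [[1, 0], [-6, 1]]  ->  [[1984777, -593781], [6652565, -1990232]]
... * rho(b^-1) = [[7, 3], [23, 10]]  ->  [[236476, 16521], [792619, 55375]]
... * rho(a^-1) = [[1, 0], [-6, 1]]  ->  [[137350, 16521], [460369, 55375]]
... * rho(a^-1) = [[1, 0], [-6, 1]]  ->  [[38224, 16521], [128119, 55375]]
... * rho(b^-1) = [[7, 3], [23, 10]]  ->  [[647551, 279882], [2170458, 938107]]
... * rho(a^-1) = [[1, 0], [-6, 1]]  ->  [[-1031741, 279882], [-3458184, 938107]]
... * rho(a^-1) = [[1, 0], [-6, 1]]  ->  [[-2711033, 279882], [-9086826, 938107]]
... * rho(b^-1) = [[7, 3], [23, 10]]  ->  [[-12539945, -5334279], [-42031321, -17879408]]
tr = -12539945 + -17879408 = -30419353

-30419353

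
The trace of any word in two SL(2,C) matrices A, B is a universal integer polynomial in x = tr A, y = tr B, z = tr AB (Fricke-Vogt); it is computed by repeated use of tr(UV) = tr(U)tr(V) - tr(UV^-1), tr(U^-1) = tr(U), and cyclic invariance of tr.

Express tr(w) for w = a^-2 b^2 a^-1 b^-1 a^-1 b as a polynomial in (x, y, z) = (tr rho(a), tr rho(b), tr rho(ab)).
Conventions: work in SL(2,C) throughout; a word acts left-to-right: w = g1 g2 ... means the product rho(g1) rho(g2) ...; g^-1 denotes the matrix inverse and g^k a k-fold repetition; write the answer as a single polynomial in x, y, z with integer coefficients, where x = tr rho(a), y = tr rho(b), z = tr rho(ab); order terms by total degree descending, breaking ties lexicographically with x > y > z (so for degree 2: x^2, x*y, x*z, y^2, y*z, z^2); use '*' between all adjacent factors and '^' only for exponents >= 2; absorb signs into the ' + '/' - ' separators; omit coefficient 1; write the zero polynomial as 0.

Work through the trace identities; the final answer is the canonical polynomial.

and tr(b^2) = tr(b) * tr(b) - tr(1)   [square of b] = y^2 - 2
and tr(b^2 a) = tr(b) * tr(a b) - tr(a)   [square of b] = y*z - x
next, tr(b^2 a^-1) = tr(b^2) * tr(a) - tr(b^2 a)   [inverse elimination on a] = x*y^2 - y*z - x
tr(b^3) = tr(b) * tr(b^2) - tr(b)   [square of b] = y^3 - 3*y
tr(b^2 a b) = tr(b) * tr(b a b) - tr(b a)   [square of b] = y^2*z - x*y - z
and tr(b a b^3) = tr(b) * tr(b^2 a b) - tr(b^2 a)   [square of b] = y^3*z - x*y^2 - 2*y*z + x
tr(a b a b) = tr(a b) * tr(a b) - tr(1)   [split at a repeated a] = z^2 - 2
tr(a b a) = tr(a) * tr(b a) - tr(b)   [square of a] = x*z - y
and tr(a b a b^2) = tr(b) * tr(a b a b) - tr(a b a)   [square of b] = y*z^2 - x*z - y
tr(b a b^3 a) = tr(b) * tr(a b a b^2) - tr(a b a b)   [square of b] = y^2*z^2 - x*y*z - y^2 - z^2 + 2
tr(a b^3 a^-1 b) = tr(b a b^3) * tr(a) - tr(b a b^3 a)   [inverse elimination on a] = x*y^3*z - x^2*y^2 - y^2*z^2 - x*y*z + x^2 + y^2 + z^2 - 2
tr(b^3 a^-1 b^-1 a) = tr(a b^3 a^-1) * tr(b) - tr(a b^3 a^-1 b)   [inverse elimination on b] = -x*y^3*z + x^2*y^2 + y^4 + y^2*z^2 + x*y*z - x^2 - 4*y^2 - z^2 + 2
and tr(b^2 a^-1 b^-1 a^-1 b) = tr(b^3 a^-1 b^-1) * tr(a) - tr(b^3 a^-1 b^-1 a)   [inverse elimination on a] = x*y^3*z - y^4 - y^2*z^2 - 2*x*y*z + 4*y^2 + z^2 - 2
next, tr(a b a b a b) = tr(a b) * tr(a b a b) - tr(a^-1 b^-1)   [split at a repeated a] = z^3 - 3*z
tr(a b a b a) = tr(a) * tr(b a b a) - tr(b a b)   [square of a] = x*z^2 - y*z - x
next, tr(b a b a b^2 a) = tr(b) * tr(a b a b a b) - tr(a b a b a)   [square of b] = y*z^3 - x*z^2 - 2*y*z + x
next, tr(a b a b^2 a^-1 b) = tr(b a b a b^2) * tr(a) - tr(b a b a b^2 a)   [inverse elimination on a] = x*y^2*z^2 - x^2*y*z - y*z^3 - x*y^2 + 2*y*z + x
and tr(b a b^2 a^-1 b^-1 a) = tr(a b a b^2 a^-1) * tr(b) - tr(a b a b^2 a^-1 b)   [inverse elimination on b] = -x*y^2*z^2 + x^2*y*z + y^3*z + y*z^3 - 3*y*z - x
tr(b^2 a^-1 b^-1 a^-1 b a) = tr(b a b^2 a^-1 b^-1) * tr(a) - tr(b a b^2 a^-1 b^-1 a)   [inverse elimination on a] = x*y^2*z^2 - x^2*y*z - y^3*z - y*z^3 + x*y^2 + 3*y*z - x
next, tr(b^2 a^-1 b^-1 a^-1 b a^-1) = tr(b^2 a^-1 b^-1 a^-1 b) * tr(a) - tr(b^2 a^-1 b^-1 a^-1 b a)   [inverse elimination on a] = x^2*y^3*z - x*y^4 - 2*x*y^2*z^2 - x^2*y*z + y^3*z + y*z^3 + 3*x*y^2 + x*z^2 - 3*y*z - x
tr(a^-2 b^2 a^-1 b^-1 a^-1 b) = tr(b^2 a^-1 b^-1 a^-1 b a^-1) * tr(a) - tr(b^2 a^-1 b^-1 a^-1 b)   [inverse elimination on a] = x^3*y^3*z - x^2*y^4 - 2*x^2*y^2*z^2 - x^3*y*z + x*y*z^3 + 3*x^2*y^2 + x^2*z^2 + y^4 + y^2*z^2 - x*y*z - x^2 - 4*y^2 - z^2 + 2

x^3*y^3*z - x^2*y^4 - 2*x^2*y^2*z^2 - x^3*y*z + x*y*z^3 + 3*x^2*y^2 + x^2*z^2 + y^4 + y^2*z^2 - x*y*z - x^2 - 4*y^2 - z^2 + 2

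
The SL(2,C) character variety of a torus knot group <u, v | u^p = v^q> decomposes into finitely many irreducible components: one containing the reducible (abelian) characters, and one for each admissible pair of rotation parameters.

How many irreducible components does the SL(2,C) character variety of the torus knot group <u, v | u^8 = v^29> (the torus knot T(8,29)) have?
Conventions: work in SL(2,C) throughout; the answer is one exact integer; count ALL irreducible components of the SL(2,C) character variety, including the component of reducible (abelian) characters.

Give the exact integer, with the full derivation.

For T(8,29): irreducibility forces the central element u^8 = v^29 to one of +I, -I.
On an irreducible component, tr(u) is locked at 2*cos(pi*alpha/8) for some alpha in 1..7, and tr(v) at 2*cos(pi*beta/29) for some beta in 1..28.
Consistency of u^8 = (-1)^alpha I with v^29 = (-1)^beta I forces alpha = beta (mod 2).
count pairs: odd alpha (4 choices) x odd beta (14), plus even alpha (3) x even beta (14): 4*14 + 3*14 = 98.
Total: 98 irreducible-character components + 1 reducible (abelian) component = 99.

99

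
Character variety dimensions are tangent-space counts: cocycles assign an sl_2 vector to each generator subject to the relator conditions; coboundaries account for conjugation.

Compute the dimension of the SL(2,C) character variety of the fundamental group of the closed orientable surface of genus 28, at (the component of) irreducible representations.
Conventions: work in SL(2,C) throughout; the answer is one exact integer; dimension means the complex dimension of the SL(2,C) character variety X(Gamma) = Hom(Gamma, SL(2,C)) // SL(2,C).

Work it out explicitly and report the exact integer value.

162

The genus-28 surface group: 2g = 56 generators, one relator prod [a_i, b_i].
Unconstrained cocycle data is one sl_2 vector per generator (168 dimensions), cut by the relator condition d_2(z) = 0.
H^2 = coker(d_2) is dual to H^0 = 0 at irreducible rho (Poincare duality), so d_2 is onto: dim Z^1 = 165.
As always at irreducible rho, dim B^1 = 3.
dim X = dim H^1 = 165 - 3 = 162.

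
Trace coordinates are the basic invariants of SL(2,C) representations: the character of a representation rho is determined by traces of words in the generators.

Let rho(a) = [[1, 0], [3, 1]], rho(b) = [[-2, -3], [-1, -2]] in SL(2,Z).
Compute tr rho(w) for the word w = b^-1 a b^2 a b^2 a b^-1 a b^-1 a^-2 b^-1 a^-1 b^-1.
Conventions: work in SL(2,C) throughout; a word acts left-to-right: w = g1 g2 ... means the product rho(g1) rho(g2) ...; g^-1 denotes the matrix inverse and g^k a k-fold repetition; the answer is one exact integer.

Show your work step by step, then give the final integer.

rho(b^-1) = [[-2, 3], [1, -2]]
... * rho(a) = [[1, 0], [3, 1]]  ->  [[7, 3], [-5, -2]]
... * rho(b) = [[-2, -3], [-1, -2]]  ->  [[-17, -27], [12, 19]]
... * rho(b) = [[-2, -3], [-1, -2]]  ->  [[61, 105], [-43, -74]]
... * rho(a) = [[1, 0], [3, 1]]  ->  [[376, 105], [-265, -74]]
... * rho(b) = [[-2, -3], [-1, -2]]  ->  [[-857, -1338], [604, 943]]
... * rho(b) = [[-2, -3], [-1, -2]]  ->  [[3052, 5247], [-2151, -3698]]
... * rho(a) = [[1, 0], [3, 1]]  ->  [[18793, 5247], [-13245, -3698]]
... * rho(b^-1) = [[-2, 3], [1, -2]]  ->  [[-32339, 45885], [22792, -32339]]
... * rho(a) = [[1, 0], [3, 1]]  ->  [[105316, 45885], [-74225, -32339]]
... * rho(b^-1) = [[-2, 3], [1, -2]]  ->  [[-164747, 224178], [116111, -157997]]
... * rho(a^-1) = [[1, 0], [-3, 1]]  ->  [[-837281, 224178], [590102, -157997]]
... * rho(a^-1) = [[1, 0], [-3, 1]]  ->  [[-1509815, 224178], [1064093, -157997]]
... * rho(b^-1) = [[-2, 3], [1, -2]]  ->  [[3243808, -4977801], [-2286183, 3508273]]
... * rho(a^-1) = [[1, 0], [-3, 1]]  ->  [[18177211, -4977801], [-12811002, 3508273]]
... * rho(b^-1) = [[-2, 3], [1, -2]]  ->  [[-41332223, 64487235], [29130277, -45449552]]
tr = -41332223 + -45449552 = -86781775

-86781775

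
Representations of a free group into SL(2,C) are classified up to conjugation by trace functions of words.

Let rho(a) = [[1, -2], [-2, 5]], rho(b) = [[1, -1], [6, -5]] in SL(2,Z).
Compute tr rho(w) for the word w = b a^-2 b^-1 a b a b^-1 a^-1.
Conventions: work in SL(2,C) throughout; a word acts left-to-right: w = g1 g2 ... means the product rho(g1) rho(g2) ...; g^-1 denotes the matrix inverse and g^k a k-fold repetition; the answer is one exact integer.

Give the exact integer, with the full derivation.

rho(b) = [[1, -1], [6, -5]]
... * rho(a^-1) = [[5, 2], [2, 1]]  ->  [[3, 1], [20, 7]]
... * rho(a^-1) = [[5, 2], [2, 1]]  ->  [[17, 7], [114, 47]]
... * rho(b^-1) = [[-5, 1], [-6, 1]]  ->  [[-127, 24], [-852, 161]]
... * rho(a) = [[1, -2], [-2, 5]]  ->  [[-175, 374], [-1174, 2509]]
... * rho(b) = [[1, -1], [6, -5]]  ->  [[2069, -1695], [13880, -11371]]
... * rho(a) = [[1, -2], [-2, 5]]  ->  [[5459, -12613], [36622, -84615]]
... * rho(b^-1) = [[-5, 1], [-6, 1]]  ->  [[48383, -7154], [324580, -47993]]
... * rho(a^-1) = [[5, 2], [2, 1]]  ->  [[227607, 89612], [1526914, 601167]]
tr = 227607 + 601167 = 828774

828774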